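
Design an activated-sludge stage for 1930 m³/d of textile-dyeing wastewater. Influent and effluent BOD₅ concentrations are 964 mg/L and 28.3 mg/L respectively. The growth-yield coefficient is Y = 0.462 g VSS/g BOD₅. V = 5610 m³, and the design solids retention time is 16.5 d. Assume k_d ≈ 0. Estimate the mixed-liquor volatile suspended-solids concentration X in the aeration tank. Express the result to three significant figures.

Without decay, X = Y Q (S₀−S) θ_c / V = 0.462 × 1930 × (964 − 28.3) × 16.5 / 5610 = 2454 mg/L.

X ≈ 2450 mg/L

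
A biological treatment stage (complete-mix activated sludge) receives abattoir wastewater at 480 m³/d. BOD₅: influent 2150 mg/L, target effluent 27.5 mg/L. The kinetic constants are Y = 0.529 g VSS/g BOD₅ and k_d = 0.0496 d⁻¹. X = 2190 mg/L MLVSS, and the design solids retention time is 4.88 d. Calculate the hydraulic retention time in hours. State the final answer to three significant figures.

τ ≈ 48.3 h

Rearranging the biomass balance for a CMAS with decay, V = Y·Q·ΔS·θ_c / [X·(1+k_d θ_c)] = 0.529 × 480 × (2150 − 27.5) × 4.88 / [2190 × (1 + 0.0496 × 4.88)] = 2.63×10^6 / 2720 = 966.9 m³.
HRT = V/Q = 966.9 m³ / 480 m³·d⁻¹ = 2.014 d × 24 = 48.35 h.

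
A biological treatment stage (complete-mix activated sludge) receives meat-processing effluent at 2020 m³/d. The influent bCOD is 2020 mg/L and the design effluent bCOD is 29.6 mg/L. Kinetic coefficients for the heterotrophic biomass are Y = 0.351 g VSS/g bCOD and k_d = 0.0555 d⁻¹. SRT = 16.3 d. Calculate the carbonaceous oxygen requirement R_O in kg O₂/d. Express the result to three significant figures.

Y_obs = Y / (1 + k_d θ_c) = 0.351 / (1 + 0.0555 × 16.3) = 0.351 / 1.905 = 0.1843.
Mass of bCOD removed per day: Q(S₀ − S) = 2020 × 1990 g/m³ = 4021 kg/d.
Biomass synthesised: P_X = Y_obs × 4021 = 740.9 kg VSS/d.
Carbonaceous O₂ demand = substrate oxidised − cell-mass equivalent = 4021 − 1.42 × 740.9 = 2968 kg O₂/d.

R_O ≈ 2970 kg O₂/d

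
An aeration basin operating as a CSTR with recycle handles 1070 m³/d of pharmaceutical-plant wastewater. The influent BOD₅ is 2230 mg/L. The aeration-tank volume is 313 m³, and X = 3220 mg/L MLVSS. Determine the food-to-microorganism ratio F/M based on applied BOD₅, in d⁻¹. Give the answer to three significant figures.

F/M = Q·S₀ / (V·X) = 1070 × 2230 / (313.0 × 3220) = 2.367 g BOD₅·(g VSS·d)⁻¹.

F/M ≈ 2.37 d⁻¹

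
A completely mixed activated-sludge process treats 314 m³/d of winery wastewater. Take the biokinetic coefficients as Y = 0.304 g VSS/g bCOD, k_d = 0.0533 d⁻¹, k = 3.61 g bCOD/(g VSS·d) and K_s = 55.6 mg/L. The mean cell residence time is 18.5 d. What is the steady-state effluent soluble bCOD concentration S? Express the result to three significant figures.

S ≈ 6.03 mg/L

From the Monod/SRT balance for a CMAS, S = K_s·(1+k_d θ_c)/[θ_c·(Y k − k_d) − 1] = 55.6 × (1 + 0.0533 × 18.5) / [18.5 × (0.304 × 3.61 − 0.0533) − 1] = 110.4 / 18.32 = 6.029 mg/L.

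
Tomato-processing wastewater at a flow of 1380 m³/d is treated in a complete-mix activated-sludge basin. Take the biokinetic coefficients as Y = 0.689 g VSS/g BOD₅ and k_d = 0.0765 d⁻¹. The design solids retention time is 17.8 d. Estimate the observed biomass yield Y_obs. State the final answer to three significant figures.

Y_obs = Y / (1 + k_d θ_c) = 0.689 / (1 + 0.0765 × 17.8) = 0.689 / 2.362 = 0.2917.

Y_obs ≈ 0.292 g VSS/g BOD₅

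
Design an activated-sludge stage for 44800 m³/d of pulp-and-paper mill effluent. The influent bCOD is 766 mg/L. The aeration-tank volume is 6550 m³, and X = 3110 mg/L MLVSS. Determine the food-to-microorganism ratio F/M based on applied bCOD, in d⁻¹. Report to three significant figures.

Food-to-microorganism ratio F/M = Q S₀ / (V X) = 44800 × 766 / (6550 × 3110) = 1.685 d⁻¹.

F/M ≈ 1.68 d⁻¹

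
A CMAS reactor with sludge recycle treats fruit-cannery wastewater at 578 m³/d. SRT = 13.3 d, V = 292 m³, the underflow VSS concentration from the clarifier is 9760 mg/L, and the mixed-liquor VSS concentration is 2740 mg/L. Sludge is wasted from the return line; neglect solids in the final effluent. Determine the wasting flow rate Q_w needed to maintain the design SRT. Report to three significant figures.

Q_w ≈ 6.16 m³/d

θ_c = V·X/(Q_w·X_r) when wasting from the recycle, so Q_w = V·X/(θ_c·X_r) = 292.0 × 2740 / (13.3 × 9760) = 6.164 m³/d.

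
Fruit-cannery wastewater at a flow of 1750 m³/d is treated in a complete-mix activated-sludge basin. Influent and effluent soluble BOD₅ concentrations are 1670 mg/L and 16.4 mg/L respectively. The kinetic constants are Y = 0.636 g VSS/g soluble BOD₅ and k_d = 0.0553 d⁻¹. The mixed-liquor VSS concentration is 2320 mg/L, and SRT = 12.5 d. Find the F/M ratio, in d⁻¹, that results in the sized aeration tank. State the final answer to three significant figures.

F/M ≈ 0.215 d⁻¹

Rearranging the biomass balance for a CMAS with decay, V = Y·Q·ΔS·θ_c / [X·(1+k_d θ_c)] = 0.636 × 1750 × (1670 − 16.4) × 12.5 / [2320 × (1 + 0.0553 × 12.5)] = 2.3×10^7 / 3924 = 5863 m³.
F/M = applied load / biomass = Q·S₀/(V·X) = 1750 × 1670 / (5863 × 2320) = 0.2148 d⁻¹.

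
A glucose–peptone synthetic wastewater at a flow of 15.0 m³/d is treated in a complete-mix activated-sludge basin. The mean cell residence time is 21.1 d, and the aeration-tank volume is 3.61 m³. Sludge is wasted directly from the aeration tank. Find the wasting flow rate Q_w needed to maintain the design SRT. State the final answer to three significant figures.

Q_w ≈ 0.171 m³/d

For wasting at MLVSS concentration, Q_w = V/θ_c = 3.610/21.1 = 0.1711 m³/d.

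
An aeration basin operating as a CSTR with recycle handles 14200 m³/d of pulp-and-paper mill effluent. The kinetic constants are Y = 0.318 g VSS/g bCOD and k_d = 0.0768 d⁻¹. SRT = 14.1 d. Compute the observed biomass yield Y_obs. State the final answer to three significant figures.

Y_obs ≈ 0.153 g VSS/g bCOD

Y_obs = Y / (1 + k_d θ_c) = 0.318 / (1 + 0.0768 × 14.1) = 0.318 / 2.083 = 0.1527.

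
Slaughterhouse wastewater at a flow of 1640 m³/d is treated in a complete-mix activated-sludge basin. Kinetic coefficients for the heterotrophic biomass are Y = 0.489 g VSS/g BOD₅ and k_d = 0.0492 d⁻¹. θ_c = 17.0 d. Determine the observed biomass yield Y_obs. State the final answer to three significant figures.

Y_obs ≈ 0.266 g VSS/g BOD₅

Observed yield with endogenous decay: Y_obs = Y / (1 + k_d·θ_c) = 0.489 / (1 + 0.0492 × 17.0) = 0.489 / 1.836 = 0.2663 g VSS/g BOD₅.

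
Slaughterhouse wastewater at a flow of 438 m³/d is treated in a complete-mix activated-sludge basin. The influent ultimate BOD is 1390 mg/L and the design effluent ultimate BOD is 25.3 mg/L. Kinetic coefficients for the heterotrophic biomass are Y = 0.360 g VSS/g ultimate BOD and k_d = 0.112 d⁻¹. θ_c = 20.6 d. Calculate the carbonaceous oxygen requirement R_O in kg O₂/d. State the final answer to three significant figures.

Observed yield with endogenous decay: Y_obs = Y / (1 + k_d·θ_c) = 0.360 / (1 + 0.112 × 20.6) = 0.360 / 3.307 = 0.1089 g VSS/g ultimate BOD.
Mass of ultimate BOD removed per day: Q(S₀ − S) = 438 × 1365 g/m³ = 597.7 kg/d.
Biomass synthesised: P_X = Y_obs × 597.7 = 65.07 kg VSS/d.
R_O = Q·(S₀ − S) − 1.42·P_X = 597.7 − 1.42 × 65.07 = 505.3 kg O₂/d.

R_O ≈ 505 kg O₂/d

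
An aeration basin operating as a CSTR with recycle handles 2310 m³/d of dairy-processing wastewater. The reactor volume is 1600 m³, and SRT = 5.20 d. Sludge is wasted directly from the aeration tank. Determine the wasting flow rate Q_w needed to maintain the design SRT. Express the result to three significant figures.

Wasting from the aeration tank: Q_w = V / θ_c = 1600 / 5.20 = 307.7 m³/d.

Q_w ≈ 308 m³/d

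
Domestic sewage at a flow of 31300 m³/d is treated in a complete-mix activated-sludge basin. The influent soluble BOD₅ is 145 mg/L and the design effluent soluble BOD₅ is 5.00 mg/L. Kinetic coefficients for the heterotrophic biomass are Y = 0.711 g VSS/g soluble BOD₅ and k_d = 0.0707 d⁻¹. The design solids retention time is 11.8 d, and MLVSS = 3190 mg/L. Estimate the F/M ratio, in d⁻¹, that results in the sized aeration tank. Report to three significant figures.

Steady-state biomass mass balance: V·X·(1 + k_d·θ_c) = Y·Q·(S₀ − S)·θ_c, so V = 0.711 × 31300 × (145 − 5.00) × 11.8 / [3190 × (1 + 0.0707 × 11.8)] = 3.68×10^7 / 5851 = 6283 m³.
Food-to-microorganism ratio F/M = Q S₀ / (V X) = 31300 × 145 / (6283 × 3190) = 0.2264 d⁻¹.

F/M ≈ 0.226 d⁻¹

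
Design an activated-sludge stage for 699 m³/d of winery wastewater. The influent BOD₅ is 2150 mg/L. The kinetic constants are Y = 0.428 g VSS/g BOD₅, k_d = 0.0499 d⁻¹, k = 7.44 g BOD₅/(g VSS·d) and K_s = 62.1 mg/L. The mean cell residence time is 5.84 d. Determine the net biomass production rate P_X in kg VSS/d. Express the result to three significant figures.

Effluent substrate depends only on kinetics and SRT: S = K_s(1 + k_d θ_c) / [θ_c(Yk − k_d) − 1] = 62.1 × (1 + 0.0499 × 5.84) / [5.84 × (0.428 × 7.44 − 0.0499) − 1] = 80.20 / 17.31 = 4.634 mg/L.
Y_obs = Y / (1 + k_d θ_c) = 0.428 / (1 + 0.0499 × 5.84) = 0.428 / 1.291 = 0.3314.
ΔS = 2150 − 4.63 = 2145 mg/L, so the substrate removal rate is 699 × 2145/1000 = 1500 kg BOD₅/d.
Net biomass production P_X = Y_obs × Q·(S₀ − S) = 0.3314 × 1500 = 497.0 kg VSS/d.

P_X ≈ 497 kg VSS/d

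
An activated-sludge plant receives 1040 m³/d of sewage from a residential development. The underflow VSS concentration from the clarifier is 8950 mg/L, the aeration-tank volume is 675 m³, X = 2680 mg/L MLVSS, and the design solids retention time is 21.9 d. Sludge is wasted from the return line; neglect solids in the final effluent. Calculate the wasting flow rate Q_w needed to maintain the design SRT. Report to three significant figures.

θ_c = V·X/(Q_w·X_r) when wasting from the recycle, so Q_w = V·X/(θ_c·X_r) = 675.0 × 2680 / (21.9 × 8950) = 9.229 m³/d.

Q_w ≈ 9.23 m³/d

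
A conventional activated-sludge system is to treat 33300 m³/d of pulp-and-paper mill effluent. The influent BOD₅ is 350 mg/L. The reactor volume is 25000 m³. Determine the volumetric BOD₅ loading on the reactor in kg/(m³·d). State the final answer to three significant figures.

L_v ≈ 0.466 kg BOD₅/(m³·d)

Volumetric loading L_v = Q·S₀ / V = 33300 × 350 g/m³ / 25000 m³ = 466.2 g/(m³·d) = 0.4662 kg BOD₅/(m³·d).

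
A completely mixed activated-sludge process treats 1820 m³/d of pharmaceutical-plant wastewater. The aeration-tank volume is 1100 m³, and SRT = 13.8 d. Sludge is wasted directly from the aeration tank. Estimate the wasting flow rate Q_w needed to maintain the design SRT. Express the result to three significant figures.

Q_w ≈ 79.7 m³/d

For wasting at MLVSS concentration, Q_w = V/θ_c = 1100/13.8 = 79.71 m³/d.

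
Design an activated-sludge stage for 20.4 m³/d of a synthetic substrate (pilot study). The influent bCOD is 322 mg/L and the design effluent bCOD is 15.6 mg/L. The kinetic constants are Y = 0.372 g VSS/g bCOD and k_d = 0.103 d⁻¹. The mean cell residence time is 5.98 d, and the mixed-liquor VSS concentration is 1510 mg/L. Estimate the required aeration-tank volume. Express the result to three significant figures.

V ≈ 5.70 m³

Rearranging the biomass balance for a CMAS with decay, V = Y·Q·ΔS·θ_c / [X·(1+k_d θ_c)] = 0.372 × 20.4 × (322 − 15.6) × 5.98 / [1510 × (1 + 0.103 × 5.98)] = 1.39×10^4 / 2440 = 5.699 m³.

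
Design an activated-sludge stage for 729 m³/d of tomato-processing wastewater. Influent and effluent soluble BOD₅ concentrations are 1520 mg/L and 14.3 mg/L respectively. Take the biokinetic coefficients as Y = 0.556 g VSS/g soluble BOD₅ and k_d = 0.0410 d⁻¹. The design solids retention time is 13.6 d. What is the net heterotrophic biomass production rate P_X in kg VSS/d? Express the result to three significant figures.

P_X ≈ 392 kg VSS/d

The observed yield is Y_obs = Y/(1 + k_d·θ_c) = 0.556 / (1 + 0.0410 × 13.6) = 0.556 / 1.558 = 0.3570 g VSS per g soluble BOD₅ removed.
Mass of soluble BOD₅ removed per day: Q(S₀ − S) = 729 × 1506 g/m³ = 1098 kg/d.
P_X = Y_obs · Q(S₀ − S) = 0.3570 × 1098 = 391.8 kg VSS/d.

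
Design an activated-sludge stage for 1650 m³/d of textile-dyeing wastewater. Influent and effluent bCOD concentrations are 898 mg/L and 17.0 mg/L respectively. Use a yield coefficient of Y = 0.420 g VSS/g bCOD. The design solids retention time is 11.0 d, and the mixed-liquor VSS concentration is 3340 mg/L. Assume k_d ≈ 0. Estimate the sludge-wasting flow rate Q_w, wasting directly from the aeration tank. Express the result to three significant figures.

Q_w ≈ 183 m³/d

V·X = Y·Q·ΔS·θ_c gives V = 0.420 × 1650 × (898 − 17.0) × 11.0 / 3340 = 2011 m³.
For wasting at MLVSS concentration, Q_w = V/θ_c = 2011/11.0 = 182.8 m³/d.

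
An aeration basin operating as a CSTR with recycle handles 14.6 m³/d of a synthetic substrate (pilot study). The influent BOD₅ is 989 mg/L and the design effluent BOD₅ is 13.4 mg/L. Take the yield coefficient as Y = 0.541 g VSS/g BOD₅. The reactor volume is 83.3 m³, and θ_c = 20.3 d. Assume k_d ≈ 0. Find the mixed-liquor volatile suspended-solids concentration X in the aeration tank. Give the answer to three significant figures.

X ≈ 1880 mg/L

Without decay, X = Y Q (S₀−S) θ_c / V = 0.541 × 14.6 × (989 − 13.4) × 20.3 / 83.3 = 1878 mg/L.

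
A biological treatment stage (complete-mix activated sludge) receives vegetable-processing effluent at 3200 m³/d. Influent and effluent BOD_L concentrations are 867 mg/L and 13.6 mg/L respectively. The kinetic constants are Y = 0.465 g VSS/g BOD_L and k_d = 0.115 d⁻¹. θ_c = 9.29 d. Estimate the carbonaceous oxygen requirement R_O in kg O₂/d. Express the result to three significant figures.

Correct the yield for decay: Y_obs = Y/(1 + k_d θ_c) = 0.465 / (1 + 0.115 × 9.29) = 0.465 / 2.068 = 0.2248.
ΔS = 867 − 13.6 = 853.4 mg/L, so the substrate removal rate is 3200 × 853.4/1000 = 2731 kg BOD_L/d.
Biomass synthesised: P_X = Y_obs × 2731 = 613.9 kg VSS/d.
R_O = Q·(S₀ − S) − 1.42·P_X = 2731 − 1.42 × 613.9 = 1859 kg O₂/d.

R_O ≈ 1860 kg O₂/d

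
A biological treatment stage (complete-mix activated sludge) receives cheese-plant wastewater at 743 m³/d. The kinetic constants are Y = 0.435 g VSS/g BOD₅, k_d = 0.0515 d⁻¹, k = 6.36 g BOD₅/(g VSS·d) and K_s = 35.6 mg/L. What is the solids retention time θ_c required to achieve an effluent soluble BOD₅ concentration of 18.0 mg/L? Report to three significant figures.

θ_c ≈ 1.14 d

At the target effluent, Y k S/(K_s+S) = 0.435×6.36×18.0/53.60 = 0.9291 d⁻¹.
1/θ_c = 0.9291 − 0.0515 = 0.8776 d⁻¹, so θ_c = 1.139 d.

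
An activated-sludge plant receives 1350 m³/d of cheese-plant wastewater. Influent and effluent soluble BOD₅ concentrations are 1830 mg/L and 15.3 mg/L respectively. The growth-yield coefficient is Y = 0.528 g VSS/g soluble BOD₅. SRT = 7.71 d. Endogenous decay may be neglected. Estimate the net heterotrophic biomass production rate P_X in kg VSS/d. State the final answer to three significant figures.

P_X ≈ 1290 kg VSS/d

With endogenous decay neglected, the observed yield equals the true yield: Y_obs = Y = 0.528 g VSS/g soluble BOD₅.
Mass of soluble BOD₅ removed per day: Q(S₀ − S) = 1350 × 1815 g/m³ = 2450 kg/d.
Net biomass production P_X = Y_obs × Q·(S₀ − S) = 0.5280 × 2450 = 1294 kg VSS/d.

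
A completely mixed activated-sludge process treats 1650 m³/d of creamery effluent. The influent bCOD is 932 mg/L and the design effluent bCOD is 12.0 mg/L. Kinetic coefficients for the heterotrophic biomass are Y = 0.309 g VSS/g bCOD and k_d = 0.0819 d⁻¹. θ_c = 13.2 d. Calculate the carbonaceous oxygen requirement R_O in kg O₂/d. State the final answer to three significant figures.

The observed yield is Y_obs = Y/(1 + k_d·θ_c) = 0.309 / (1 + 0.0819 × 13.2) = 0.309 / 2.081 = 0.1485 g VSS per g bCOD removed.
Substrate removed = Q·(S₀ − S) = 1650 m³/d × (932 − 12.0) g/m³ = 1.52×10^6 g/d = 1518 kg/d.
Biomass synthesised: P_X = Y_obs × 1518 = 225.4 kg VSS/d.
R_O = Q·ΔS − 1.42 P_X = 1518 − 320.1 = 1198 kg O₂/d.

R_O ≈ 1200 kg O₂/d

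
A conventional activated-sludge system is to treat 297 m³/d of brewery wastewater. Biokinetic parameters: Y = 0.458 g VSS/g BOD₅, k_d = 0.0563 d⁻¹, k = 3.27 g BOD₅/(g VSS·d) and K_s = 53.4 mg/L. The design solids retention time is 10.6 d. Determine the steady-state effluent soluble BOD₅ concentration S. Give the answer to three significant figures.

S ≈ 5.97 mg/L

Effluent substrate depends only on kinetics and SRT: S = K_s(1 + k_d θ_c) / [θ_c(Yk − k_d) − 1] = 53.4 × (1 + 0.0563 × 10.6) / [10.6 × (0.458 × 3.27 − 0.0563) − 1] = 85.27 / 14.28 = 5.972 mg/L.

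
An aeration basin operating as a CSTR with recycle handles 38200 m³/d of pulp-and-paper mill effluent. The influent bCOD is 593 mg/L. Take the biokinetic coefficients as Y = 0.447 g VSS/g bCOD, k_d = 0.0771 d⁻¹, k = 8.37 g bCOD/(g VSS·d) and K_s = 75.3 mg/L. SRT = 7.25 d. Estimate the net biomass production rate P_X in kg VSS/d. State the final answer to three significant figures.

P_X ≈ 6440 kg VSS/d

From the Monod/SRT balance for a CMAS, S = K_s·(1+k_d θ_c)/[θ_c·(Y k − k_d) − 1] = 75.3 × (1 + 0.0771 × 7.25) / [7.25 × (0.447 × 8.37 − 0.0771) − 1] = 117.4 / 25.57 = 4.592 mg/L.
Correct the yield for decay: Y_obs = Y/(1 + k_d θ_c) = 0.447 / (1 + 0.0771 × 7.25) = 0.447 / 1.559 = 0.2867.
ΔS = 593 − 4.59 = 588.4 mg/L, so the substrate removal rate is 38200 × 588.4/1000 = 22477 kg bCOD/d.
So the net sludge growth is P_X = 0.2867 × 22477 = 6445 kg VSS/d.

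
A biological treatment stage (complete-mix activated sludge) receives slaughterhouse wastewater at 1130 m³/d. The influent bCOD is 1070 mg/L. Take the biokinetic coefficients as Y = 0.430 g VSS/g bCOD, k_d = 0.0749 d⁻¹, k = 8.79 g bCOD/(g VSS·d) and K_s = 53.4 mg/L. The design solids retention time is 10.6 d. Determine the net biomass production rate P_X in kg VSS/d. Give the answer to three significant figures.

For a completely mixed reactor with recycle the Lawrence–McCarty relation gives S = K_s·(1 + k_d·θ_c) / [θ_c·(Y·k − k_d) − 1] = 53.4 × (1 + 0.0749 × 10.6) / [10.6 × (0.430 × 8.79 − 0.0749) − 1] = 95.80 / 38.27 = 2.503 mg/L.
Correct the yield for decay: Y_obs = Y/(1 + k_d θ_c) = 0.430 / (1 + 0.0749 × 10.6) = 0.430 / 1.794 = 0.2397.
Q·(S₀ − S) = 1130 × (1070 − 2.50) × 10⁻³ = 1206 kg/d removed.
P_X = Y_obs · Q(S₀ − S) = 0.2397 × 1206 = 289.1 kg VSS/d.

P_X ≈ 289 kg VSS/d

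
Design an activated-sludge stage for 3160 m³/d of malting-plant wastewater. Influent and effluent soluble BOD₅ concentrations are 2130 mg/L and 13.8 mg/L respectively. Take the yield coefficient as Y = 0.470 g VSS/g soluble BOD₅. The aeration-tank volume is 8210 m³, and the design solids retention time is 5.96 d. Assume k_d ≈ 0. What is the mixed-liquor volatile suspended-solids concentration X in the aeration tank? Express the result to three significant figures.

Without decay, X = Y Q (S₀−S) θ_c / V = 0.470 × 3160 × (2130 − 13.8) × 5.96 / 8210 = 2282 mg/L.

X ≈ 2280 mg/L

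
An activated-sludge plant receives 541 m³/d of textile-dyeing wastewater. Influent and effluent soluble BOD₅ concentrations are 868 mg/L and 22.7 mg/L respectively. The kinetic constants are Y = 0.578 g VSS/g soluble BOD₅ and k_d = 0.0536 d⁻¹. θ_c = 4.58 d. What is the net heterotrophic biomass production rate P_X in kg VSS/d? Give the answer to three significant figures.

P_X ≈ 212 kg VSS/d

Y_obs = Y / (1 + k_d θ_c) = 0.578 / (1 + 0.0536 × 4.58) = 0.578 / 1.245 = 0.4641.
Substrate removed = Q·(S₀ − S) = 541 m³/d × (868 − 22.7) g/m³ = 4.57×10^5 g/d = 457.3 kg/d.
Biomass produced: P_X = Y_obs·Q·ΔS = 0.4641 × 457.3 ≈ 212.2 kg VSS/d.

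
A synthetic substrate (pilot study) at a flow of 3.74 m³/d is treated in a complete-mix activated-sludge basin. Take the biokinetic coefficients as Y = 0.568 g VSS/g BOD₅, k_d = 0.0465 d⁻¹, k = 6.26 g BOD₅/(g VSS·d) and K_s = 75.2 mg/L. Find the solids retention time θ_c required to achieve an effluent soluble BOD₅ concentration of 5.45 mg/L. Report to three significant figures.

θ_c ≈ 5.16 d

Specific growth rate at S = 5.45 mg/L: μ = YkS/(K_s+S) = 0.568·6.26·5.45/(75.2+5.45) = 0.2403 d⁻¹.
1/θ_c = 0.2403 − 0.0465 = 0.1938 d⁻¹, so θ_c = 5.161 d.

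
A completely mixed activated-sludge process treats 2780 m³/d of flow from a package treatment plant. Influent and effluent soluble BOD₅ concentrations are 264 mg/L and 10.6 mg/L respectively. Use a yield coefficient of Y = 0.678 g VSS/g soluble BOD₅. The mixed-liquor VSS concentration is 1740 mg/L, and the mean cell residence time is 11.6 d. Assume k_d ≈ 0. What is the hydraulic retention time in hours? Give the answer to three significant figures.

V·X = Y·Q·ΔS·θ_c gives V = 0.678 × 2780 × (264 − 10.6) × 11.6 / 1740 = 3184 m³.
τ = V/Q = 3184/2780 = 1.145 d, or 27.49 h.

τ ≈ 27.5 h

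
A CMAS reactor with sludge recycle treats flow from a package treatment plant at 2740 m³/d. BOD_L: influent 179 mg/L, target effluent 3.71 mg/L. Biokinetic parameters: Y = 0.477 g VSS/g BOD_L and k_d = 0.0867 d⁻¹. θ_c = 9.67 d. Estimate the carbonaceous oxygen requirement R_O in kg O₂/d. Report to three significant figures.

The observed yield is Y_obs = Y/(1 + k_d·θ_c) = 0.477 / (1 + 0.0867 × 9.67) = 0.477 / 1.838 = 0.2595 g VSS per g BOD_L removed.
Substrate removed = Q·(S₀ − S) = 2740 m³/d × (179 − 3.71) g/m³ = 4.8×10^5 g/d = 480.3 kg/d.
Net sludge production P_X = 0.2595 × 480.3 = 124.6 kg VSS/d.
Carbonaceous O₂ demand = substrate oxidised − cell-mass equivalent = 480.3 − 1.42 × 124.6 = 303.3 kg O₂/d.

R_O ≈ 303 kg O₂/d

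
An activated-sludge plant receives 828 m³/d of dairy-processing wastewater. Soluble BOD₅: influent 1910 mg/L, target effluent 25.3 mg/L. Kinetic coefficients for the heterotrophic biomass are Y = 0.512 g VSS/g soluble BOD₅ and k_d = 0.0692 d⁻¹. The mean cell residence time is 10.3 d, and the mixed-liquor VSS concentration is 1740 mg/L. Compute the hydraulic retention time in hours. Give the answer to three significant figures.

τ ≈ 80.0 h

Steady-state biomass mass balance: V·X·(1 + k_d·θ_c) = Y·Q·(S₀ − S)·θ_c, so V = 0.512 × 828 × (1910 − 25.3) × 10.3 / [1740 × (1 + 0.0692 × 10.3)] = 8.23×10^6 / 2980 = 2761 m³.
HRT = V/Q = 2761 m³ / 828 m³·d⁻¹ = 3.335 d × 24 = 80.04 h.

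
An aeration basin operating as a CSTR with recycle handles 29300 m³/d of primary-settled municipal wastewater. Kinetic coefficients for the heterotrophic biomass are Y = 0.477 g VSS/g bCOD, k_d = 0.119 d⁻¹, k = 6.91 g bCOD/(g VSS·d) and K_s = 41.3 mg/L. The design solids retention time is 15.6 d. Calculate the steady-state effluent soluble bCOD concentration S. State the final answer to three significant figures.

For a completely mixed reactor with recycle the Lawrence–McCarty relation gives S = K_s·(1 + k_d·θ_c) / [θ_c·(Y·k − k_d) − 1] = 41.3 × (1 + 0.119 × 15.6) / [15.6 × (0.477 × 6.91 − 0.119) − 1] = 118.0 / 48.56 = 2.429 mg/L.

S ≈ 2.43 mg/L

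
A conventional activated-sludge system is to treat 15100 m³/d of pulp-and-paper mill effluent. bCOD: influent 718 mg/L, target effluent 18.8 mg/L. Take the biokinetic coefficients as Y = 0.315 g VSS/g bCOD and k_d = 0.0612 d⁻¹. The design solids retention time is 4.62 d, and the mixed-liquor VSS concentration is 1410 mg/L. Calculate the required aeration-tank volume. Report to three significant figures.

V ≈ 8500 m³

From the SRT design equation V = Y Q (S₀−S) θ_c / [X (1 + k_d θ_c)] = 0.315 × 15100 × (718 − 18.8) × 4.62 / [1410 × (1 + 0.0612 × 4.62)] = 1.54×10^7 / 1809 = 8495 m³.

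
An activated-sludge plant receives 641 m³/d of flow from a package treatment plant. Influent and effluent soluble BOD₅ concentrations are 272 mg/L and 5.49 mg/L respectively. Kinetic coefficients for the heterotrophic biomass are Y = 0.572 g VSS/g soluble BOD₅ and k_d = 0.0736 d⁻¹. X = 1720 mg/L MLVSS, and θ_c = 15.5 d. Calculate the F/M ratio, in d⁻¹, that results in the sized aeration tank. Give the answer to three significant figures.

Steady-state biomass mass balance: V·X·(1 + k_d·θ_c) = Y·Q·(S₀ − S)·θ_c, so V = 0.572 × 641 × (272 − 5.49) × 15.5 / [1720 × (1 + 0.0736 × 15.5)] = 1.51×10^6 / 3682 = 411.3 m³.
Food-to-microorganism ratio F/M = Q S₀ / (V X) = 641 × 272 / (411.3 × 1720) = 0.2464 d⁻¹.

F/M ≈ 0.246 d⁻¹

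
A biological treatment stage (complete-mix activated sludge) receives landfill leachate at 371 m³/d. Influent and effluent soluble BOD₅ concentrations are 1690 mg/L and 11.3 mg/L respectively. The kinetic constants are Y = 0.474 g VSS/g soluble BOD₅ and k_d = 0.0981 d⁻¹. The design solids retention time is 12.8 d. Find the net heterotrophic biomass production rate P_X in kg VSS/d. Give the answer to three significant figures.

Y_obs = Y / (1 + k_d θ_c) = 0.474 / (1 + 0.0981 × 12.8) = 0.474 / 2.256 = 0.2101.
Q·(S₀ − S) = 371 × (1690 − 11.3) × 10⁻³ = 622.8 kg/d removed.
P_X = Y_obs · Q(S₀ − S) = 0.2101 × 622.8 = 130.9 kg VSS/d.

P_X ≈ 131 kg VSS/d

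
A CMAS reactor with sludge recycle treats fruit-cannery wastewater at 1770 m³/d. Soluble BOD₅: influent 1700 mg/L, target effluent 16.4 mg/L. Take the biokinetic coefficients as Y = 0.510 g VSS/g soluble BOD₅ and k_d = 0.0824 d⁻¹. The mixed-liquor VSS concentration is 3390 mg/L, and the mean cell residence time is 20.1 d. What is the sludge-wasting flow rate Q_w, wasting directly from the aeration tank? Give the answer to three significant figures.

Steady-state biomass mass balance: V·X·(1 + k_d·θ_c) = Y·Q·(S₀ − S)·θ_c, so V = 0.510 × 1770 × (1700 − 16.4) × 20.1 / [3390 × (1 + 0.0824 × 20.1)] = 3.05×10^7 / 9005 = 3392 m³.
For wasting at MLVSS concentration, Q_w = V/θ_c = 3392/20.1 = 168.8 m³/d.

Q_w ≈ 169 m³/d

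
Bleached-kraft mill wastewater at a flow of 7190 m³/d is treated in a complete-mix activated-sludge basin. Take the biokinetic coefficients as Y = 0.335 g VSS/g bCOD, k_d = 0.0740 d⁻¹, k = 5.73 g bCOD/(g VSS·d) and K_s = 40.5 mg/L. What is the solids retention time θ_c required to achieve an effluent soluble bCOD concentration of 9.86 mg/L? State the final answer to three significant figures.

θ_c ≈ 3.31 d

At the target effluent, Y k S/(K_s+S) = 0.335×5.73×9.86/50.36 = 0.3758 d⁻¹.
1/θ_c = 0.3758 − 0.0740 = 0.3018 d⁻¹, so θ_c = 3.313 d.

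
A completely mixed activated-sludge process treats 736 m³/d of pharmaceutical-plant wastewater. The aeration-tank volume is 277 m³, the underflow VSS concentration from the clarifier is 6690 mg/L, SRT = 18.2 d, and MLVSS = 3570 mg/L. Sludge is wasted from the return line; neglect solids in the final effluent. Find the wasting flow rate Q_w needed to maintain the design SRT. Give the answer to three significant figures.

Q_w = (V·X)/(θ_c X_r) = 277.0 × 3570 / (18.2 × 6690) = 8.122 m³/d.

Q_w ≈ 8.12 m³/d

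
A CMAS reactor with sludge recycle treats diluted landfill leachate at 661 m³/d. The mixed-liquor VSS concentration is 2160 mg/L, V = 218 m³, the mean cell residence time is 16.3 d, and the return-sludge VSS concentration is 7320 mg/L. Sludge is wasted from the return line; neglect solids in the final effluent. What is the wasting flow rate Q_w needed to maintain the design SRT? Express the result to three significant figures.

Wasting from the return line (neglecting effluent solids): Q_w = V·X / (θ_c·X_r) = 218.0 × 2160 / (16.3 × 7320) = 3.946 m³/d.

Q_w ≈ 3.95 m³/d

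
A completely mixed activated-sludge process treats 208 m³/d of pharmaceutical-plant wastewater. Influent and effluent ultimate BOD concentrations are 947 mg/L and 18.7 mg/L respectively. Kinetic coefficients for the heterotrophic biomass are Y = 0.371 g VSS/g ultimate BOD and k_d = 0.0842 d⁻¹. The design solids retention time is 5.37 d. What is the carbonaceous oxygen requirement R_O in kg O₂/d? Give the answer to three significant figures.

R_O ≈ 123 kg O₂/d

Observed yield with endogenous decay: Y_obs = Y / (1 + k_d·θ_c) = 0.371 / (1 + 0.0842 × 5.37) = 0.371 / 1.452 = 0.2555 g VSS/g ultimate BOD.
Mass of ultimate BOD removed per day: Q(S₀ − S) = 208 × 928.3 g/m³ = 193.1 kg/d.
P_X = Y_obs·Q·(S₀ − S) = 0.2555 × 193.1 = 49.33 kg VSS/d.
Carbonaceous O₂ demand = substrate oxidised − cell-mass equivalent = 193.1 − 1.42 × 49.33 = 123.0 kg O₂/d.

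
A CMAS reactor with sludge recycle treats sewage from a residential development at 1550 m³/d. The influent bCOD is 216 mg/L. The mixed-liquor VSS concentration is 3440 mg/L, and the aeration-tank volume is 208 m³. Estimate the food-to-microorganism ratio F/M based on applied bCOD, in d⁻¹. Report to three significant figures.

F/M ≈ 0.468 d⁻¹

F/M = applied load / biomass = Q·S₀/(V·X) = 1550 × 216 / (208.0 × 3440) = 0.4679 d⁻¹.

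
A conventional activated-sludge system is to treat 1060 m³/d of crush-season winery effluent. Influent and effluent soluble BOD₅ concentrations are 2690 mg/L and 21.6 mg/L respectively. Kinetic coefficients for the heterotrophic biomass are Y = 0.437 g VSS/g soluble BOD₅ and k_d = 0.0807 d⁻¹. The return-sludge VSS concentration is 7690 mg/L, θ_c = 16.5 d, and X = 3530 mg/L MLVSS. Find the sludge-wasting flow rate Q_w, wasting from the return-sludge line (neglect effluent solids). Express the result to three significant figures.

Q_w ≈ 68.9 m³/d

Steady-state biomass mass balance: V·X·(1 + k_d·θ_c) = Y·Q·(S₀ − S)·θ_c, so V = 0.437 × 1060 × (2690 − 21.6) × 16.5 / [3530 × (1 + 0.0807 × 16.5)] = 2.04×10^7 / 8230 = 2478 m³.
θ_c = V·X/(Q_w·X_r) when wasting from the recycle, so Q_w = V·X/(θ_c·X_r) = 2478 × 3530 / (16.5 × 7690) = 68.94 m³/d.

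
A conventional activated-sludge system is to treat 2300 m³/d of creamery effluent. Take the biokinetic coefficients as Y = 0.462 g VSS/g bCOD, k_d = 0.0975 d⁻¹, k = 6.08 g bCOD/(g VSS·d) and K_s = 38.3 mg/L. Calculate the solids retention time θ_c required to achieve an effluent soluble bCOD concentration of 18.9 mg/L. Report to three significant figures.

θ_c ≈ 1.20 d

Specific growth rate at S = 18.9 mg/L: μ = YkS/(K_s+S) = 0.462·6.08·18.9/(38.3+18.9) = 0.9281 d⁻¹.
θ_c = 1/(μ − k_d) = 1/(0.9281 − 0.0975) = 1/0.8306 = 1.204 d.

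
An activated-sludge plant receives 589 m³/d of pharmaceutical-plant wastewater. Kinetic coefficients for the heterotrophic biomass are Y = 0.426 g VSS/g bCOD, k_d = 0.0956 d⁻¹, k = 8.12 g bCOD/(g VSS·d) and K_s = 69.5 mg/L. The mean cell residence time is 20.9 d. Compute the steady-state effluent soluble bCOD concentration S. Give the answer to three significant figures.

From the Monod/SRT balance for a CMAS, S = K_s·(1+k_d θ_c)/[θ_c·(Y k − k_d) − 1] = 69.5 × (1 + 0.0956 × 20.9) / [20.9 × (0.426 × 8.12 − 0.0956) − 1] = 208.4 / 69.30 = 3.007 mg/L.

S ≈ 3.01 mg/L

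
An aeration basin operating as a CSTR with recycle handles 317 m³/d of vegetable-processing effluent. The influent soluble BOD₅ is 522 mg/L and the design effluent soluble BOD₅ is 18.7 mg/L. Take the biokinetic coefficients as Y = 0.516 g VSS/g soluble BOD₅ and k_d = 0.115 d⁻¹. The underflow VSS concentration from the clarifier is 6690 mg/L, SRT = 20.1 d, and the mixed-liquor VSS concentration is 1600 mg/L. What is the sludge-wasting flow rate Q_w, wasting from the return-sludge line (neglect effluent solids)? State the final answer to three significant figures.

Q_w ≈ 3.72 m³/d

From the SRT design equation V = Y Q (S₀−S) θ_c / [X (1 + k_d θ_c)] = 0.516 × 317 × (522 − 18.7) × 20.1 / [1600 × (1 + 0.115 × 20.1)] = 1.65×10^6 / 5298 = 312.3 m³.
θ_c = V·X/(Q_w·X_r) when wasting from the recycle, so Q_w = V·X/(θ_c·X_r) = 312.3 × 1600 / (20.1 × 6690) = 3.716 m³/d.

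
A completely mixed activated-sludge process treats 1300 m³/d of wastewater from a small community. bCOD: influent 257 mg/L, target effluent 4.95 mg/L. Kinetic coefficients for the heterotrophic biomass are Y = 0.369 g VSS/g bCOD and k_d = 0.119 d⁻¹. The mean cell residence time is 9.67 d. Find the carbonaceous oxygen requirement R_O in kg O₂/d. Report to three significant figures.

The observed yield is Y_obs = Y/(1 + k_d·θ_c) = 0.369 / (1 + 0.119 × 9.67) = 0.369 / 2.151 = 0.1716 g VSS per g bCOD removed.
ΔS = 257 − 4.95 = 252.1 mg/L, so the substrate removal rate is 1300 × 252.1/1000 = 327.7 kg bCOD/d.
P_X = Y_obs·Q·(S₀ − S) = 0.1716 × 327.7 = 56.22 kg VSS/d.
Carbonaceous O₂ demand = substrate oxidised − cell-mass equivalent = 327.7 − 1.42 × 56.22 = 247.8 kg O₂/d.

R_O ≈ 248 kg O₂/d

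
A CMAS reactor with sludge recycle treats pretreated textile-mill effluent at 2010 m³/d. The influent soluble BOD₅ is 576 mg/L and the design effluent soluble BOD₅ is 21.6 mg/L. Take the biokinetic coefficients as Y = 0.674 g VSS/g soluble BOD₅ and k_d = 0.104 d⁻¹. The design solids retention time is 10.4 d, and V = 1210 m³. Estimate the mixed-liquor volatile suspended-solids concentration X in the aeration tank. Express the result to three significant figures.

Solving the biomass balance for X: X = Y Q (S₀−S) θ_c / [V (1+k_d θ_c)] = 0.674 × 2010 × (576 − 21.6) × 10.4 / [1210 × (1 + 0.104 × 10.4)] = 3101 mg/L.

X ≈ 3100 mg/L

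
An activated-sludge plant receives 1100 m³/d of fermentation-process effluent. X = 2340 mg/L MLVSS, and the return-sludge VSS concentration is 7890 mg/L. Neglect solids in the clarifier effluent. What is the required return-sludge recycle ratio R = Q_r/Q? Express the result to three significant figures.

R = Q_r/Q = X/(X_r − X) = 2340 / (7890 − 2340) = 0.4216.

R ≈ 0.422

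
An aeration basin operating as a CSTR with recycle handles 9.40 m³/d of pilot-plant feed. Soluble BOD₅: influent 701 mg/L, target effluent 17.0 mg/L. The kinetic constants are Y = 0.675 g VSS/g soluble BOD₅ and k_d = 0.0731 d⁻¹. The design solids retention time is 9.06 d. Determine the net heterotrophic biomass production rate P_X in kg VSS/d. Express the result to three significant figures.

The observed yield is Y_obs = Y/(1 + k_d·θ_c) = 0.675 / (1 + 0.0731 × 9.06) = 0.675 / 1.662 = 0.4061 g VSS per g soluble BOD₅ removed.
Substrate removed = Q·(S₀ − S) = 9.40 m³/d × (701 − 17.0) g/m³ = 6.43×10^3 g/d = 6.430 kg/d.
P_X = Y_obs · Q(S₀ − S) = 0.4061 × 6.430 = 2.611 kg VSS/d.

P_X ≈ 2.61 kg VSS/d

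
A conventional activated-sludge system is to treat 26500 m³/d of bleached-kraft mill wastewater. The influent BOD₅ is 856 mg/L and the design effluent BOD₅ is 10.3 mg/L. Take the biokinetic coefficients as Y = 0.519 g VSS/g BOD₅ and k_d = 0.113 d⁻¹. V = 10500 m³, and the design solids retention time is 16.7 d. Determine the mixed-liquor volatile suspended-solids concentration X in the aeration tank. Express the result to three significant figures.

X ≈ 6410 mg/L

From V·X·(1 + k_d·θ_c) = Y·Q·(S₀ − S)·θ_c: X = 0.519 × 26500 × (856 − 10.3) × 16.7 / [10500 × (1 + 0.113 × 16.7)] = 6408 mg/L.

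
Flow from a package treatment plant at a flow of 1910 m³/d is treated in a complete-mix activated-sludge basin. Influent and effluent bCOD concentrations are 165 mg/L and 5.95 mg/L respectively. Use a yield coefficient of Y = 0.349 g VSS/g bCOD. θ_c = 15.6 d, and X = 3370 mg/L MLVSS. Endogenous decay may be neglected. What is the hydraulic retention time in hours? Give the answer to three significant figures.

τ ≈ 6.17 h

With k_d = 0 the design equation reduces to V = Y Q (S₀−S) θ_c / X = 0.349 × 1910 × (165 − 5.95) × 15.6 / 3370 = 490.8 m³.
τ = V/Q = 490.8/1910 = 0.2570 d, or 6.167 h.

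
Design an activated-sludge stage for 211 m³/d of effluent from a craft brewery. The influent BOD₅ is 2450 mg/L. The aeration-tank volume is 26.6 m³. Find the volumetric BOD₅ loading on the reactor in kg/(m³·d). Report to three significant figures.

Applied BOD₅ load per unit volume = Q·S₀/V = (211 × 2450/1000)/26.60 = 19.43 kg BOD₅·m⁻³·d⁻¹.

L_v ≈ 19.4 kg BOD₅/(m³·d)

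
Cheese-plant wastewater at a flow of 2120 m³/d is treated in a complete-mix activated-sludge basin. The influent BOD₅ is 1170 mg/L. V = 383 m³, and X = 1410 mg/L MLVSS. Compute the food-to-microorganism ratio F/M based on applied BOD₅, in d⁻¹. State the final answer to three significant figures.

F/M = Q·S₀ / (V·X) = 2120 × 1170 / (383.0 × 1410) = 4.593 g BOD₅·(g VSS·d)⁻¹.

F/M ≈ 4.59 d⁻¹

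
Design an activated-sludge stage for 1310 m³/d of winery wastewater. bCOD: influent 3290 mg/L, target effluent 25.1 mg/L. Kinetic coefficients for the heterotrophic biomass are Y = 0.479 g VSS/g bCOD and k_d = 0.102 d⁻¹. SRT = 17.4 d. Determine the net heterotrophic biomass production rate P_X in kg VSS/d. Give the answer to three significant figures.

Correct the yield for decay: Y_obs = Y/(1 + k_d θ_c) = 0.479 / (1 + 0.102 × 17.4) = 0.479 / 2.775 = 0.1726.
Mass of bCOD removed per day: Q(S₀ − S) = 1310 × 3265 g/m³ = 4277 kg/d.
So the net sludge growth is P_X = 0.1726 × 4277 = 738.3 kg VSS/d.

P_X ≈ 738 kg VSS/d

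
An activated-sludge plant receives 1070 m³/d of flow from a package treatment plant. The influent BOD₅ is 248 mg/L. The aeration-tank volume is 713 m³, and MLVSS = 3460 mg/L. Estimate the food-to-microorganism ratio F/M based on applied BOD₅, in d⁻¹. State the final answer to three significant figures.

F/M ≈ 0.108 d⁻¹

Food-to-microorganism ratio F/M = Q S₀ / (V X) = 1070 × 248 / (713.0 × 3460) = 0.1076 d⁻¹.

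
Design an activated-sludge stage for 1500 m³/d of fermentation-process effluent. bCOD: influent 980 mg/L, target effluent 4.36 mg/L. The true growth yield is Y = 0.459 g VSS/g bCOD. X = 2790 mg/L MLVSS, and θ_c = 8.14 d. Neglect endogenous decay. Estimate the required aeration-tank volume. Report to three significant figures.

With k_d = 0 the design equation reduces to V = Y Q (S₀−S) θ_c / X = 0.459 × 1500 × (980 − 4.36) × 8.14 / 2790 = 1960 m³.

V ≈ 1960 m³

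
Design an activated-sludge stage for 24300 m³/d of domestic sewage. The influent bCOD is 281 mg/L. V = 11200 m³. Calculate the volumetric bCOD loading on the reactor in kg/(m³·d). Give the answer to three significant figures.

L_v = Q S₀ / V = 24300 × 281 × 10⁻³ / 11200 = 0.6097 kg/(m³·d).

L_v ≈ 0.610 kg bCOD/(m³·d)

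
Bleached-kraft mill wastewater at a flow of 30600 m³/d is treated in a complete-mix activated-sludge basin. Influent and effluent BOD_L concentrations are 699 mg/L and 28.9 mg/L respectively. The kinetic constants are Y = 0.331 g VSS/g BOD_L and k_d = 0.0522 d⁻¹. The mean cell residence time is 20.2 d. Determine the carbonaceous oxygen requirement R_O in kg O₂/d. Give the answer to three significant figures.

R_O ≈ 15800 kg O₂/d

Observed yield with endogenous decay: Y_obs = Y / (1 + k_d·θ_c) = 0.331 / (1 + 0.0522 × 20.2) = 0.331 / 2.054 = 0.1611 g VSS/g BOD_L.
Substrate removed = Q·(S₀ − S) = 30600 m³/d × (699 − 28.9) g/m³ = 2.05×10^7 g/d = 20505 kg/d.
P_X = Y_obs·Q·(S₀ − S) = 0.1611 × 20505 = 3304 kg VSS/d.
R_O = Q·(S₀ − S) − 1.42·P_X = 20505 − 1.42 × 3304 = 15814 kg O₂/d.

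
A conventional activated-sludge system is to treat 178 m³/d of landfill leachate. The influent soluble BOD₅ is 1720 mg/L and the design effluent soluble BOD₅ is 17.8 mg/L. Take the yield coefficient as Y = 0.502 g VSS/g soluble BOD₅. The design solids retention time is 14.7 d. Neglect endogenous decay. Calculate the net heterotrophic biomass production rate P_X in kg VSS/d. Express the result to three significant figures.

No decay correction is needed, so Y_obs = Y = 0.502.
Mass of soluble BOD₅ removed per day: Q(S₀ − S) = 178 × 1702 g/m³ = 303.0 kg/d.
Biomass produced: P_X = Y_obs·Q·ΔS = 0.5020 × 303.0 ≈ 152.1 kg VSS/d.

P_X ≈ 152 kg VSS/d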